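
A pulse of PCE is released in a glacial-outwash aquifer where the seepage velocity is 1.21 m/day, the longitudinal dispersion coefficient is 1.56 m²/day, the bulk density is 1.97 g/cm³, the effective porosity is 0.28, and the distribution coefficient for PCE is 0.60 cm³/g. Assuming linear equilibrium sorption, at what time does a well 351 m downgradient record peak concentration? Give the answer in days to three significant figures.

Retardation factor R = 1 + ρ_b·K_d/n = 1 + 1.97 × 0.60/0.28 = 5.221.
Sorption retards both mechanisms: v_R = v/R = 0.2318 m/day, D_R = D/R = 0.2988 m²/day.
Peak time from v_R²t² + 2D_R t − x² = 0: t = (√(D_R² + v_R²x²) − D_R)/v_R².
√(D_R² + v_R²x²) = √(0.2988² + 0.2318² × 351²) = 81.36; v_R² = 0.05373.
t = (81.36 − 0.2988)/0.05373 = 1510 days.

1510 days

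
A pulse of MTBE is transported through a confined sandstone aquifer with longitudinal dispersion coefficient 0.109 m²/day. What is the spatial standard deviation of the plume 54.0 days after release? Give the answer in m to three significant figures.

Dispersive spreading gives a Gaussian with σ² = 2Dt; advection only shifts the center.
σ = √(2 × 0.109 × 54.0) = 3.43 m.

3.43 m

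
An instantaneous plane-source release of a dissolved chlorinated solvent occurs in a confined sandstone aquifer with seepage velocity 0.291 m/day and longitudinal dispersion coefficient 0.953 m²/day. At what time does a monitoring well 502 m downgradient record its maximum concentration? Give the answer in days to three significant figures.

For the 1D instantaneous-source solution, setting ∂C/∂t = 0 at fixed x gives v²t² + 2Dt − x² = 0, so t = (√(D² + v²x²) − D)/v².
√(D² + v²x²) = √(0.953² + 0.291² × 502²) = 146.1; v² = 0.084681.
t = (146.1 − 0.953)/0.084681 = 1710 days (vs. the pure-advection estimate x/v = 1730 d).

1710 days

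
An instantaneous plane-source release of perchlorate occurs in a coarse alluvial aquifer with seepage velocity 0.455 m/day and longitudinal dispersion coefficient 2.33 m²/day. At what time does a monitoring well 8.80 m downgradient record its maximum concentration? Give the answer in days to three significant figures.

For the 1D instantaneous-source solution, setting ∂C/∂t = 0 at fixed x gives v²t² + 2Dt − x² = 0, so t = (√(D² + v²x²) − D)/v².
√(D² + v²x²) = √(2.33² + 0.455² × 8.80²) = 4.633; v² = 0.207025.
t = (4.633 − 2.33)/0.207025 = 11.1 days (vs. the pure-advection estimate x/v = 19.3 d).

11.1 days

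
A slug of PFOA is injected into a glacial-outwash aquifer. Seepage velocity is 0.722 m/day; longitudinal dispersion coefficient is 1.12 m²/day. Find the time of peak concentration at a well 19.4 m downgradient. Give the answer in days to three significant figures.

24.8 days

For the 1D instantaneous-source solution, setting ∂C/∂t = 0 at fixed x gives v²t² + 2Dt − x² = 0, so t = (√(D² + v²x²) − D)/v².
√(D² + v²x²) = √(1.12² + 0.722² × 19.4²) = 14.05; v² = 0.521284.
t = (14.05 − 1.12)/0.521284 = 24.8 days (vs. the pure-advection estimate x/v = 26.9 d).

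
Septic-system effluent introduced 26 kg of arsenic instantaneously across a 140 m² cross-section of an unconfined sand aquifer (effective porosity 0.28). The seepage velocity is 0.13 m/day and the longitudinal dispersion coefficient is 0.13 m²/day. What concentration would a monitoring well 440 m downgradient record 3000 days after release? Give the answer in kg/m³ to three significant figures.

For an instantaneous plane source, C(x,t) = M/(n_e·A·√(4πDt)) · exp(−(x−vt)²/(4Dt)), with n_e·A the pore (flow) area.
Plume center vt = 0.13 × 3000 = 390 m, so the well at 440 m is 50 m downgradient of the peak.
√(4πDt) = 70.01 m, giving peak height M/(n_e·A·√(4πDt)) = 26/(0.28 × 140 × 70.01) = 0.009474 kg/m³.
(x−vt)²/(4Dt) = (50)²/(4 × 0.13 × 3000) = 1.603; exp(−1.603) = 0.2013.
C = 0.009474 × 0.2013 = 0.00191 kg/m³.

0.00191 kg/m³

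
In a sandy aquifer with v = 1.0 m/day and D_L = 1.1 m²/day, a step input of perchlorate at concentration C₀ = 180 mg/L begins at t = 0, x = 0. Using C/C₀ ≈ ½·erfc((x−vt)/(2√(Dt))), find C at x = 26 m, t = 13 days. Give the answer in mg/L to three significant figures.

For a continuous step input, C/C₀ ≈ ½·erfc((x−vt)/(2√(Dt))).
vt = 1.0 × 13 = 13 m and 2√(Dt) = 2√(1.1 × 13) = 7.563 m.
Argument (x−vt)/(2√(Dt)) = (26 − 13)/7.563 = 1.719; ½·erfc(1.719) = 0.007528.
C = 180 × 0.007528 = 1.36 mg/L.

1.36 mg/L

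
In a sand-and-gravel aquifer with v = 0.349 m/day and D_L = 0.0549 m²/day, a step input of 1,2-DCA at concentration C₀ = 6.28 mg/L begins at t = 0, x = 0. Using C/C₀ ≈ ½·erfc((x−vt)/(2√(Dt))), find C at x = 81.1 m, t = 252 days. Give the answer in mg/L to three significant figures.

For a continuous step input, C/C₀ ≈ ½·erfc((x−vt)/(2√(Dt))).
vt = 0.349 × 252 = 87.948 m and 2√(Dt) = 2√(0.0549 × 252) = 7.439 m.
Argument (x−vt)/(2√(Dt)) = (81.1 − 87.948)/7.439 = -0.9206; ½·erfc(-0.9206) = 0.9035.
C = 6.28 × 0.9035 = 5.67 mg/L.

5.67 mg/L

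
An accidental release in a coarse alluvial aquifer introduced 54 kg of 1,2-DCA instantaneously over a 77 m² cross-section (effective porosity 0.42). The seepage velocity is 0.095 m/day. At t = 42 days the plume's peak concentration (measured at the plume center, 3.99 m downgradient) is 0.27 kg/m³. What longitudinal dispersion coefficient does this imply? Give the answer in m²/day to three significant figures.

At the plume center C_max = M/(n_e·A·√(4πDt)), so D = M²/(4πt·(n_e·A·C_max)²).
n_e·A·C_max = 0.42 × 77 × 0.27 = 8.732 kg/m.
D = 54²/(4π × 42 × 8.732²) = 0.0725 m²/day.

0.0725 m²/day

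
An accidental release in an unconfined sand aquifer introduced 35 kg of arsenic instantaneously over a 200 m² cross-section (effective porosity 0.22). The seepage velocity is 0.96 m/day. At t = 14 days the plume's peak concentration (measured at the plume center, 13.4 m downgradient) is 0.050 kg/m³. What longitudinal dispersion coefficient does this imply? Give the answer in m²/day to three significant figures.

1.44 m²/day

At the plume center C_max = M/(n_e·A·√(4πDt)), so D = M²/(4πt·(n_e·A·C_max)²).
n_e·A·C_max = 0.22 × 200 × 0.050 = 2.200 kg/m.
D = 35²/(4π × 14 × 2.200²) = 1.44 m²/day.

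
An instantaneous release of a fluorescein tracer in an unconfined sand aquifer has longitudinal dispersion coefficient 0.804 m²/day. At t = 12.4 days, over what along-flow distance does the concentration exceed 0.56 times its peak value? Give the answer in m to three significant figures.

The plume is Gaussian with σ = √(2Dt) = √(2 × 0.804 × 12.4) = 4.465 m.
C/C_peak = exp(−Δx²/(2σ²)) = 0.56 ⇒ Δx = σ·√(−2 ln 0.56) = 4.465 × 1.077 = 4.809 m.
Width = 2Δx = 9.62 m.

9.62 m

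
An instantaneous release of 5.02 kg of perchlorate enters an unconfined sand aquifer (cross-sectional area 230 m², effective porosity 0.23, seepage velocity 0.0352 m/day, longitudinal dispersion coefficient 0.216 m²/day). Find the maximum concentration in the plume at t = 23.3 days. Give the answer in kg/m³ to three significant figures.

0.0119 kg/m³

The peak of an instantaneous 1D plume sits at x = vt; there the Gaussian factor is 1 and C_max = M/(n_e·A·√(4πDt)), where n_e·A is the pore area the mass is dissolved in.
√(4πDt) = √(4π × 0.216 × 23.3) = 7.953 m, so C_max = 5.02/(0.23 × 230 × 7.953) = 0.0119 kg/m³.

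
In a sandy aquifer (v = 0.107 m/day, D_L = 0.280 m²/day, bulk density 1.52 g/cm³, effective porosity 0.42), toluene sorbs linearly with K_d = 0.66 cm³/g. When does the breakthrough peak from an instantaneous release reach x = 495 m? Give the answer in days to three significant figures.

15600 days

Retardation factor R = 1 + ρ_b·K_d/n = 1 + 1.52 × 0.66/0.42 = 3.389.
Sorption retards both mechanisms: v_R = v/R = 0.03157 m/day, D_R = D/R = 0.08262 m²/day.
Peak time from v_R²t² + 2D_R t − x² = 0: t = (√(D_R² + v_R²x²) − D_R)/v_R².
√(D_R² + v_R²x²) = √(0.08262² + 0.03157² × 495²) = 15.63; v_R² = 0.0009967.
t = (15.63 − 0.08262)/0.0009967 = 15600 days.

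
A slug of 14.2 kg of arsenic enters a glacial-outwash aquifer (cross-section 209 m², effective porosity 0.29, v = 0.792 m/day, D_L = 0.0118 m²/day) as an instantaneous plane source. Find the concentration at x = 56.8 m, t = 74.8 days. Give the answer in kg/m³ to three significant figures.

0.0130 kg/m³

For an instantaneous plane source, C(x,t) = M/(n_e·A·√(4πDt)) · exp(−(x−vt)²/(4Dt)), with n_e·A the pore (flow) area.
Plume center vt = 0.792 × 74.8 = 59.2416 m, so the well at 56.8 m is 2.4416 m upgradient of the peak.
√(4πDt) = 3.330 m, giving peak height M/(n_e·A·√(4πDt)) = 14.2/(0.29 × 209 × 3.330) = 0.07036 kg/m³.
(x−vt)²/(4Dt) = (-2.4416)²/(4 × 0.0118 × 74.8) = 1.689; exp(−1.689) = 0.1847.
C = 0.07036 × 0.1847 = 0.0130 kg/m³.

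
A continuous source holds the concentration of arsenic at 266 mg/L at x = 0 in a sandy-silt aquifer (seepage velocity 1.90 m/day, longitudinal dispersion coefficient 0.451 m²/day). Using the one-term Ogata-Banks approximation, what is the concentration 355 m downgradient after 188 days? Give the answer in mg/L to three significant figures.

151 mg/L

For a continuous step input, C/C₀ ≈ ½·erfc((x−vt)/(2√(Dt))).
vt = 1.90 × 188 = 357.2 m and 2√(Dt) = 2√(0.451 × 188) = 18.42 m.
Argument (x−vt)/(2√(Dt)) = (355 − 357.2)/18.42 = -0.1194; ½·erfc(-0.1194) = 0.5670.
C = 266 × 0.5670 = 151 mg/L.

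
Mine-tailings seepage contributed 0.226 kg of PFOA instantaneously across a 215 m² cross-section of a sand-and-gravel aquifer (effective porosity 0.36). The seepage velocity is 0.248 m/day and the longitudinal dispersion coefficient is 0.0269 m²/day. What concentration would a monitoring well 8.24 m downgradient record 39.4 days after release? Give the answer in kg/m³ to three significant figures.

For an instantaneous plane source, C(x,t) = M/(n_e·A·√(4πDt)) · exp(−(x−vt)²/(4Dt)), with n_e·A the pore (flow) area.
Plume center vt = 0.248 × 39.4 = 9.7712 m, so the well at 8.24 m is 1.5312 m upgradient of the peak.
√(4πDt) = 3.649 m, giving peak height M/(n_e·A·√(4πDt)) = 0.226/(0.36 × 215 × 3.649) = 0.0008002 kg/m³.
(x−vt)²/(4Dt) = (-1.5312)²/(4 × 0.0269 × 39.4) = 0.5530; exp(−0.5530) = 0.5752.
C = 0.0008002 × 0.5752 = 0.000460 kg/m³.

0.000460 kg/m³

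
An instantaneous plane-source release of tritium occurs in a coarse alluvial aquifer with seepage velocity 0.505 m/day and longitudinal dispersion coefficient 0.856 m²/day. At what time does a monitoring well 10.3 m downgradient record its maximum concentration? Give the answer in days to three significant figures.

For the 1D instantaneous-source solution, setting ∂C/∂t = 0 at fixed x gives v²t² + 2Dt − x² = 0, so t = (√(D² + v²x²) − D)/v².
√(D² + v²x²) = √(0.856² + 0.505² × 10.3²) = 5.271; v² = 0.255025.
t = (5.271 − 0.856)/0.255025 = 17.3 days (vs. the pure-advection estimate x/v = 20.4 d).

17.3 days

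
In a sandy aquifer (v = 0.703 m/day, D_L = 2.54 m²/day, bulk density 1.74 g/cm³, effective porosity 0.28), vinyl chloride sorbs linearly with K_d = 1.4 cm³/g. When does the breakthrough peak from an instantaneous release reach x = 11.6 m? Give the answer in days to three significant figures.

Retardation factor R = 1 + ρ_b·K_d/n = 1 + 1.74 × 1.4/0.28 = 9.700.
Sorption retards both mechanisms: v_R = v/R = 0.07247 m/day, D_R = D/R = 0.2619 m²/day.
Peak time from v_R²t² + 2D_R t − x² = 0: t = (√(D_R² + v_R²x²) − D_R)/v_R².
√(D_R² + v_R²x²) = √(0.2619² + 0.07247² × 11.6²) = 0.8805; v_R² = 0.005252.
t = (0.8805 − 0.2619)/0.005252 = 118 days.

118 days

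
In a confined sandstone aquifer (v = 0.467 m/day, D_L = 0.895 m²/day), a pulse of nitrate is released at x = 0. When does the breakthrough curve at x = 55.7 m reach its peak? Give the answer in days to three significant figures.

115 days

For the 1D instantaneous-source solution, setting ∂C/∂t = 0 at fixed x gives v²t² + 2Dt − x² = 0, so t = (√(D² + v²x²) − D)/v².
√(D² + v²x²) = √(0.895² + 0.467² × 55.7²) = 26.03; v² = 0.218089.
t = (26.03 − 0.895)/0.218089 = 115 days (vs. the pure-advection estimate x/v = 119 d).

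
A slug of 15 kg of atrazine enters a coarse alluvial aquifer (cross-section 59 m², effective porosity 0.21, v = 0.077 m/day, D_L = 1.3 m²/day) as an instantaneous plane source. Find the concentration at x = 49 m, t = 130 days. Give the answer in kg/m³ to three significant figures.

For an instantaneous plane source, C(x,t) = M/(n_e·A·√(4πDt)) · exp(−(x−vt)²/(4Dt)), with n_e·A the pore (flow) area.
Plume center vt = 0.077 × 130 = 10.01 m, so the well at 49 m is 38.99 m downgradient of the peak.
√(4πDt) = 46.08 m, giving peak height M/(n_e·A·√(4πDt)) = 15/(0.21 × 59 × 46.08) = 0.02627 kg/m³.
(x−vt)²/(4Dt) = (38.99)²/(4 × 1.3 × 130) = 2.249; exp(−2.249) = 0.1055.
C = 0.02627 × 0.1055 = 0.00277 kg/m³.

0.00277 kg/m³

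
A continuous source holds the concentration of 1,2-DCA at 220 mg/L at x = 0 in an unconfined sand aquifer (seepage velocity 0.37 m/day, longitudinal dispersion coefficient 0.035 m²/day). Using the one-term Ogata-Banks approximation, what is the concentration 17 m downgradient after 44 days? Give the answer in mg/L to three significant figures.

For a continuous step input, C/C₀ ≈ ½·erfc((x−vt)/(2√(Dt))).
vt = 0.37 × 44 = 16.28 m and 2√(Dt) = 2√(0.035 × 44) = 2.482 m.
Argument (x−vt)/(2√(Dt)) = (17 − 16.28)/2.482 = 0.2901; ½·erfc(0.2901) = 0.3408.
C = 220 × 0.3408 = 75.0 mg/L.

75.0 mg/L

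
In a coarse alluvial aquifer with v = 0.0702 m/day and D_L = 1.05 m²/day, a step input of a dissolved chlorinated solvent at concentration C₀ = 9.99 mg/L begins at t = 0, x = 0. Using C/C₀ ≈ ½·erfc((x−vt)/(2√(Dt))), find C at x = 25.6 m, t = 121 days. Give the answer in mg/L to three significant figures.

For a continuous step input, C/C₀ ≈ ½·erfc((x−vt)/(2√(Dt))).
vt = 0.0702 × 121 = 8.4942 m and 2√(Dt) = 2√(1.05 × 121) = 22.54 m.
Argument (x−vt)/(2√(Dt)) = (25.6 − 8.4942)/22.54 = 0.7589; ½·erfc(0.7589) = 0.1416.
C = 9.99 × 0.1416 = 1.41 mg/L.

1.41 mg/L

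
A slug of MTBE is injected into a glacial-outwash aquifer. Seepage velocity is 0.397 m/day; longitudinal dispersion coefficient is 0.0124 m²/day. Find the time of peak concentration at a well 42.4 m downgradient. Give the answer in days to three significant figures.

For the 1D instantaneous-source solution, setting ∂C/∂t = 0 at fixed x gives v²t² + 2Dt − x² = 0, so t = (√(D² + v²x²) − D)/v².
√(D² + v²x²) = √(0.0124² + 0.397² × 42.4²) = 16.83; v² = 0.157609.
t = (16.83 − 0.0124)/0.157609 = 107 days (vs. the pure-advection estimate x/v = 107 d).

107 days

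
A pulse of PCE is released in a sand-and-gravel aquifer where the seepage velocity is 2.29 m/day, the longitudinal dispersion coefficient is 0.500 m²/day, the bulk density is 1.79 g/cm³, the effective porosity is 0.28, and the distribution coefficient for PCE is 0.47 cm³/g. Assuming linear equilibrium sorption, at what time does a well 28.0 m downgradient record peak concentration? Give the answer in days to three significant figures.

Retardation factor R = 1 + ρ_b·K_d/n = 1 + 1.79 × 0.47/0.28 = 4.005.
Sorption retards both mechanisms: v_R = v/R = 0.5718 m/day, D_R = D/R = 0.1248 m²/day.
Peak time from v_R²t² + 2D_R t − x² = 0: t = (√(D_R² + v_R²x²) − D_R)/v_R².
√(D_R² + v_R²x²) = √(0.1248² + 0.5718² × 28.0²) = 16.01; v_R² = 0.3270.
t = (16.01 − 0.1248)/0.3270 = 48.6 days.

48.6 days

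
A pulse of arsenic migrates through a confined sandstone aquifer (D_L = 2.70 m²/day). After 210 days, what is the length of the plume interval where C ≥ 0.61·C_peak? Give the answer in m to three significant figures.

67.0 m

The plume is Gaussian with σ = √(2Dt) = √(2 × 2.70 × 210) = 33.67 m.
C/C_peak = exp(−Δx²/(2σ²)) = 0.61 ⇒ Δx = σ·√(−2 ln 0.61) = 33.67 × 0.9943 = 33.48 m.
Width = 2Δx = 67.0 m.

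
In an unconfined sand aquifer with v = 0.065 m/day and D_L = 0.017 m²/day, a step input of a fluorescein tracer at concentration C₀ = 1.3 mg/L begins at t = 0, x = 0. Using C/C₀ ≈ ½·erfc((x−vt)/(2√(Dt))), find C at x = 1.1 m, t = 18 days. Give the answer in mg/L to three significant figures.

0.696 mg/L

For a continuous step input, C/C₀ ≈ ½·erfc((x−vt)/(2√(Dt))).
vt = 0.065 × 18 = 1.17 m and 2√(Dt) = 2√(0.017 × 18) = 1.106 m.
Argument (x−vt)/(2√(Dt)) = (1.1 − 1.17)/1.106 = -0.06329; ½·erfc(-0.06329) = 0.5357.
C = 1.3 × 0.5357 = 0.696 mg/L.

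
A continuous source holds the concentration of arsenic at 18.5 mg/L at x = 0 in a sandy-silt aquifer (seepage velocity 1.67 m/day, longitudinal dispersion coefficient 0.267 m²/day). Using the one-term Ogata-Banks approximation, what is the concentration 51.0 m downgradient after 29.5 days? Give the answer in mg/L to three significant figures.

For a continuous step input, C/C₀ ≈ ½·erfc((x−vt)/(2√(Dt))).
vt = 1.67 × 29.5 = 49.265 m and 2√(Dt) = 2√(0.267 × 29.5) = 5.613 m.
Argument (x−vt)/(2√(Dt)) = (51.0 − 49.265)/5.613 = 0.3091; ½·erfc(0.3091) = 0.3310.
C = 18.5 × 0.3310 = 6.12 mg/L.

6.12 mg/L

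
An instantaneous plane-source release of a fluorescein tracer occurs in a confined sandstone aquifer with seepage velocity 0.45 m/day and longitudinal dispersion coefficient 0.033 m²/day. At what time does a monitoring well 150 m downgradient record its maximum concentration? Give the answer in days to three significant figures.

For the 1D instantaneous-source solution, setting ∂C/∂t = 0 at fixed x gives v²t² + 2Dt − x² = 0, so t = (√(D² + v²x²) − D)/v².
√(D² + v²x²) = √(0.033² + 0.45² × 150²) = 67.50; v² = 0.2025.
t = (67.50 − 0.033)/0.2025 = 333 days (vs. the pure-advection estimate x/v = 333 d).

333 days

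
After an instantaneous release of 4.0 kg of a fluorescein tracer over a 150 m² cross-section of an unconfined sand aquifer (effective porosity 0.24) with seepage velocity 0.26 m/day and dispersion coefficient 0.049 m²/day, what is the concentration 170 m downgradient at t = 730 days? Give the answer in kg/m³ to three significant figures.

0.000338 kg/m³

For an instantaneous plane source, C(x,t) = M/(n_e·A·√(4πDt)) · exp(−(x−vt)²/(4Dt)), with n_e·A the pore (flow) area.
Plume center vt = 0.26 × 730 = 189.8 m, so the well at 170 m is 19.8 m upgradient of the peak.
√(4πDt) = 21.20 m, giving peak height M/(n_e·A·√(4πDt)) = 4.0/(0.24 × 150 × 21.20) = 0.005241 kg/m³.
(x−vt)²/(4Dt) = (-19.8)²/(4 × 0.049 × 730) = 2.740; exp(−2.740) = 0.06457.
C = 0.005241 × 0.06457 = 0.000338 kg/m³.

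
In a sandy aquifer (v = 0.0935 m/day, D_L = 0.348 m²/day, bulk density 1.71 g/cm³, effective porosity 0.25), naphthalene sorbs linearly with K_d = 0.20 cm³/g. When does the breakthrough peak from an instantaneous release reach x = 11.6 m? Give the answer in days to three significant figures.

214 days

Retardation factor R = 1 + ρ_b·K_d/n = 1 + 1.71 × 0.20/0.25 = 2.368.
Sorption retards both mechanisms: v_R = v/R = 0.03948 m/day, D_R = D/R = 0.1470 m²/day.
Peak time from v_R²t² + 2D_R t − x² = 0: t = (√(D_R² + v_R²x²) − D_R)/v_R².
√(D_R² + v_R²x²) = √(0.1470² + 0.03948² × 11.6²) = 0.4810; v_R² = 0.001559.
t = (0.4810 − 0.1470)/0.001559 = 214 days.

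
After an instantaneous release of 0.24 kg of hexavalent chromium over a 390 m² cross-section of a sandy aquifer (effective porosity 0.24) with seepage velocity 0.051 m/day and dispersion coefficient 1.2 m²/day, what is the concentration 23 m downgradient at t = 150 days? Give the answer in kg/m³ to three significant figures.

3.89e-05 kg/m³

For an instantaneous plane source, C(x,t) = M/(n_e·A·√(4πDt)) · exp(−(x−vt)²/(4Dt)), with n_e·A the pore (flow) area.
Plume center vt = 0.051 × 150 = 7.65 m, so the well at 23 m is 15.35 m downgradient of the peak.
√(4πDt) = 47.56 m, giving peak height M/(n_e·A·√(4πDt)) = 0.24/(0.24 × 390 × 47.56) = 5.391e-05 kg/m³.
(x−vt)²/(4Dt) = (15.35)²/(4 × 1.2 × 150) = 0.3273; exp(−0.3273) = 0.7209.
C = 5.391e-05 × 0.7209 = 3.89e-05 kg/m³.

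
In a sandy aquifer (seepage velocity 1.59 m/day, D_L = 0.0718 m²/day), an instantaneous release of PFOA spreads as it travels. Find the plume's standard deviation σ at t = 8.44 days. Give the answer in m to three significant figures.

1.10 m

Dispersive spreading gives a Gaussian with σ² = 2Dt; advection only shifts the center.
σ = √(2 × 0.0718 × 8.44) = 1.10 m.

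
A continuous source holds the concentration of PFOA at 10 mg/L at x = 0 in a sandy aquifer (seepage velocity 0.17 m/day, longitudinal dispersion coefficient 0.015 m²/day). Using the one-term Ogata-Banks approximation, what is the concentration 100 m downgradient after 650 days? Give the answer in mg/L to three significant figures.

For a continuous step input, C/C₀ ≈ ½·erfc((x−vt)/(2√(Dt))).
vt = 0.17 × 650 = 110.5 m and 2√(Dt) = 2√(0.015 × 650) = 6.245 m.
Argument (x−vt)/(2√(Dt)) = (100 − 110.5)/6.245 = -1.681; ½·erfc(-1.681) = 0.9913.
C = 10 × 0.9913 = 9.91 mg/L.

9.91 mg/L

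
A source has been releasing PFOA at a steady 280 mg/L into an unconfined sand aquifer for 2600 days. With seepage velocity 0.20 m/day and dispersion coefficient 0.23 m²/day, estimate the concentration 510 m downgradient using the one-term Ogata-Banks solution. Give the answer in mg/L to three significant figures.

172 mg/L

For a continuous step input, C/C₀ ≈ ½·erfc((x−vt)/(2√(Dt))).
vt = 0.20 × 2600 = 520 m and 2√(Dt) = 2√(0.23 × 2600) = 48.91 m.
Argument (x−vt)/(2√(Dt)) = (510 − 520)/48.91 = -0.2045; ½·erfc(-0.2045) = 0.6138.
C = 280 × 0.6138 = 172 mg/L.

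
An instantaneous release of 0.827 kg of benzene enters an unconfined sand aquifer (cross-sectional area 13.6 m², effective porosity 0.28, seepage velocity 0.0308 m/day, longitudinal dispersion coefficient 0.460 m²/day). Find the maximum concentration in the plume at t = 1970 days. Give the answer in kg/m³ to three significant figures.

0.00204 kg/m³

The peak of an instantaneous 1D plume sits at x = vt; there the Gaussian factor is 1 and C_max = M/(n_e·A·√(4πDt)), where n_e·A is the pore area the mass is dissolved in.
√(4πDt) = √(4π × 0.460 × 1970) = 106.7 m, so C_max = 0.827/(0.28 × 13.6 × 106.7) = 0.00204 kg/m³.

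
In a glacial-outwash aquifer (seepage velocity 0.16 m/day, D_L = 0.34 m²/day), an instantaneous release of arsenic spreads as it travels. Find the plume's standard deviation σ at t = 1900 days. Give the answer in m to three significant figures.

Dispersive spreading gives a Gaussian with σ² = 2Dt; advection only shifts the center.
σ = √(2 × 0.34 × 1900) = 35.9 m.

35.9 m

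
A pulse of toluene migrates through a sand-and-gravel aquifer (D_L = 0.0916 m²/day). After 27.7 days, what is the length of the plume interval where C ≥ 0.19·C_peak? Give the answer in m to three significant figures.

The plume is Gaussian with σ = √(2Dt) = √(2 × 0.0916 × 27.7) = 2.253 m.
C/C_peak = exp(−Δx²/(2σ²)) = 0.19 ⇒ Δx = σ·√(−2 ln 0.19) = 2.253 × 1.822 = 4.105 m.
Width = 2Δx = 8.21 m.

8.21 m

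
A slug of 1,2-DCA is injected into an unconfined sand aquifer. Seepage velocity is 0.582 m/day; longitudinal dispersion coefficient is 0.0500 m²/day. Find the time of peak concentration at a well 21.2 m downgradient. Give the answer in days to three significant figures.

For the 1D instantaneous-source solution, setting ∂C/∂t = 0 at fixed x gives v²t² + 2Dt − x² = 0, so t = (√(D² + v²x²) − D)/v².
√(D² + v²x²) = √(0.0500² + 0.582² × 21.2²) = 12.34; v² = 0.338724.
t = (12.34 − 0.0500)/0.338724 = 36.3 days (vs. the pure-advection estimate x/v = 36.4 d).

36.3 days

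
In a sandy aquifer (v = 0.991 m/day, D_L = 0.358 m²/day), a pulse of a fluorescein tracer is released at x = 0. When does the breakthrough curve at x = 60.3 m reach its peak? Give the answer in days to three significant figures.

For the 1D instantaneous-source solution, setting ∂C/∂t = 0 at fixed x gives v²t² + 2Dt − x² = 0, so t = (√(D² + v²x²) − D)/v².
√(D² + v²x²) = √(0.358² + 0.991² × 60.3²) = 59.76; v² = 0.982081.
t = (59.76 − 0.358)/0.982081 = 60.5 days (vs. the pure-advection estimate x/v = 60.8 d).

60.5 days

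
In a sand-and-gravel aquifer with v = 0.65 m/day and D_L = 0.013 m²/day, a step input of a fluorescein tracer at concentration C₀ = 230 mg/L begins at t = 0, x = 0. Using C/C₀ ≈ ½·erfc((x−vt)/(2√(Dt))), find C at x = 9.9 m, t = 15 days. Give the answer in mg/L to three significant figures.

For a continuous step input, C/C₀ ≈ ½·erfc((x−vt)/(2√(Dt))).
vt = 0.65 × 15 = 9.75 m and 2√(Dt) = 2√(0.013 × 15) = 0.8832 m.
Argument (x−vt)/(2√(Dt)) = (9.9 − 9.75)/0.8832 = 0.1698; ½·erfc(0.1698) = 0.4051.
C = 230 × 0.4051 = 93.2 mg/L.

93.2 mg/L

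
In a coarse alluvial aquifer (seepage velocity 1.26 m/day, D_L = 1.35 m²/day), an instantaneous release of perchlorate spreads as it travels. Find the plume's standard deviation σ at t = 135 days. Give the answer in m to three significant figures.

19.1 m

Dispersive spreading gives a Gaussian with σ² = 2Dt; advection only shifts the center.
σ = √(2 × 1.35 × 135) = 19.1 m.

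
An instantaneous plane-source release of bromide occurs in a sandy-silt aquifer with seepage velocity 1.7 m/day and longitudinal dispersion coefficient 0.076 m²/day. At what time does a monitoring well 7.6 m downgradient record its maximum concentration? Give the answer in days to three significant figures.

4.44 days

For the 1D instantaneous-source solution, setting ∂C/∂t = 0 at fixed x gives v²t² + 2Dt − x² = 0, so t = (√(D² + v²x²) − D)/v².
√(D² + v²x²) = √(0.076² + 1.7² × 7.6²) = 12.92; v² = 2.89.
t = (12.92 − 0.076)/2.89 = 4.44 days (vs. the pure-advection estimate x/v = 4.47 d).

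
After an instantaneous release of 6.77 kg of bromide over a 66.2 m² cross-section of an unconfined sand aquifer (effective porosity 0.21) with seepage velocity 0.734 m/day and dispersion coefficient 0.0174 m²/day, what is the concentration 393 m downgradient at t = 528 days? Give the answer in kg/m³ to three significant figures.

0.0202 kg/m³

For an instantaneous plane source, C(x,t) = M/(n_e·A·√(4πDt)) · exp(−(x−vt)²/(4Dt)), with n_e·A the pore (flow) area.
Plume center vt = 0.734 × 528 = 387.552 m, so the well at 393 m is 5.448 m downgradient of the peak.
√(4πDt) = 10.74 m, giving peak height M/(n_e·A·√(4πDt)) = 6.77/(0.21 × 66.2 × 10.74) = 0.04534 kg/m³.
(x−vt)²/(4Dt) = (5.448)²/(4 × 0.0174 × 528) = 0.8077; exp(−0.8077) = 0.4459.
C = 0.04534 × 0.4459 = 0.0202 kg/m³.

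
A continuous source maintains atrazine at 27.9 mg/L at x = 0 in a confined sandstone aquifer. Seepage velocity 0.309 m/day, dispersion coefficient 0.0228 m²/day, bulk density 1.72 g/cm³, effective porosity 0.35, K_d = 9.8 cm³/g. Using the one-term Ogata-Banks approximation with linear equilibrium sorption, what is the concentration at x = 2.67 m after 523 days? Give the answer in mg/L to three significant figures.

22.7 mg/L

Retardation factor R = 1 + ρ_b·K_d/n = 1 + 1.72 × 9.8/0.35 = 49.16.
Sorption retards both mechanisms: v_R = v/R = 0.006286 m/day, D_R = D/R = 0.0004638 m²/day.
v_R·t = 0.006286 × 523 = 3.287578 m; 2√(D_R t) = 0.9850 m; argument = (2.67 − 3.287578)/0.9850 = -0.6270.
C = C₀ × ½·erfc(-0.6270) = 27.9 × 0.8124 = 22.7 mg/L.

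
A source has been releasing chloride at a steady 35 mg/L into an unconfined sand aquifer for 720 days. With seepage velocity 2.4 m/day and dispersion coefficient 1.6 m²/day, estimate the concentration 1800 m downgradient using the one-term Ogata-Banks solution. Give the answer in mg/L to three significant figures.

2.34 mg/L

For a continuous step input, C/C₀ ≈ ½·erfc((x−vt)/(2√(Dt))).
vt = 2.4 × 720 = 1728 m and 2√(Dt) = 2√(1.6 × 720) = 67.88 m.
Argument (x−vt)/(2√(Dt)) = (1800 − 1728)/67.88 = 1.061; ½·erfc(1.061) = 0.06674.
C = 35 × 0.06674 = 2.34 mg/L.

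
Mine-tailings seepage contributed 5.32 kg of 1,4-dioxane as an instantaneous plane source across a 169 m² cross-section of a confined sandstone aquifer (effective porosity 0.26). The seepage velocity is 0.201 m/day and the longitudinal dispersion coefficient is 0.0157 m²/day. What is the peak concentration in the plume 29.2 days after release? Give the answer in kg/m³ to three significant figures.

0.0504 kg/m³

The peak of an instantaneous 1D plume sits at x = vt; there the Gaussian factor is 1 and C_max = M/(n_e·A·√(4πDt)), where n_e·A is the pore area the mass is dissolved in.
√(4πDt) = √(4π × 0.0157 × 29.2) = 2.400 m, so C_max = 5.32/(0.26 × 169 × 2.400) = 0.0504 kg/m³.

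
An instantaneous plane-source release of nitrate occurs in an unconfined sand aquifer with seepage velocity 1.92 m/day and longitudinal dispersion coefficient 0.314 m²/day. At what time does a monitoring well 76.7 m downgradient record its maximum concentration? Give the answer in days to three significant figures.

39.9 days

For the 1D instantaneous-source solution, setting ∂C/∂t = 0 at fixed x gives v²t² + 2Dt − x² = 0, so t = (√(D² + v²x²) − D)/v².
√(D² + v²x²) = √(0.314² + 1.92² × 76.7²) = 147.3; v² = 3.6864.
t = (147.3 − 0.314)/3.6864 = 39.9 days (vs. the pure-advection estimate x/v = 39.9 d).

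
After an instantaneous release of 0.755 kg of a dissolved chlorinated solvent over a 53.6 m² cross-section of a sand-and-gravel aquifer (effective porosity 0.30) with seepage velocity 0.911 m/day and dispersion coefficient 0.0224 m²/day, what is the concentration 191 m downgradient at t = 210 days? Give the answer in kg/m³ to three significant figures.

For an instantaneous plane source, C(x,t) = M/(n_e·A·√(4πDt)) · exp(−(x−vt)²/(4Dt)), with n_e·A the pore (flow) area.
Plume center vt = 0.911 × 210 = 191.31 m, so the well at 191 m is 0.31 m upgradient of the peak.
√(4πDt) = 7.688 m, giving peak height M/(n_e·A·√(4πDt)) = 0.755/(0.30 × 53.6 × 7.688) = 0.006107 kg/m³.
(x−vt)²/(4Dt) = (-0.31)²/(4 × 0.0224 × 210) = 0.005107; exp(−0.005107) = 0.9949.
C = 0.006107 × 0.9949 = 0.00608 kg/m³.

0.00608 kg/m³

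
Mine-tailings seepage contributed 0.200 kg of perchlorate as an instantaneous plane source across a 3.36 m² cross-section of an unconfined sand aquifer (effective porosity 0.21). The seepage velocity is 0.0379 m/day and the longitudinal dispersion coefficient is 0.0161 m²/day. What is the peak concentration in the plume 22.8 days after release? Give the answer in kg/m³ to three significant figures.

The peak of an instantaneous 1D plume sits at x = vt; there the Gaussian factor is 1 and C_max = M/(n_e·A·√(4πDt)), where n_e·A is the pore area the mass is dissolved in.
√(4πDt) = √(4π × 0.0161 × 22.8) = 2.148 m, so C_max = 0.200/(0.21 × 3.36 × 2.148) = 0.132 kg/m³.

0.132 kg/m³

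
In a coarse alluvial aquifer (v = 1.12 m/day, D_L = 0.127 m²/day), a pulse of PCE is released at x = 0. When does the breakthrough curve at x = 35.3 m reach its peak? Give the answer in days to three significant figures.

For the 1D instantaneous-source solution, setting ∂C/∂t = 0 at fixed x gives v²t² + 2Dt − x² = 0, so t = (√(D² + v²x²) − D)/v².
√(D² + v²x²) = √(0.127² + 1.12² × 35.3²) = 39.54; v² = 1.2544.
t = (39.54 − 0.127)/1.2544 = 31.4 days (vs. the pure-advection estimate x/v = 31.5 d).

31.4 days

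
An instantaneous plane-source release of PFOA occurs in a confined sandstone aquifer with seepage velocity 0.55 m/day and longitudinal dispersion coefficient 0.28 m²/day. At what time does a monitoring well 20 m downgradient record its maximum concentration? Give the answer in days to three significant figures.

35.4 days

For the 1D instantaneous-source solution, setting ∂C/∂t = 0 at fixed x gives v²t² + 2Dt − x² = 0, so t = (√(D² + v²x²) − D)/v².
√(D² + v²x²) = √(0.28² + 0.55² × 20²) = 11.00; v² = 0.3025.
t = (11.00 − 0.28)/0.3025 = 35.4 days (vs. the pure-advection estimate x/v = 36.4 d).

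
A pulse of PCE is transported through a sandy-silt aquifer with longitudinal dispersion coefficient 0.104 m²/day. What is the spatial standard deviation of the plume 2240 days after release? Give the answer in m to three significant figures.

Dispersive spreading gives a Gaussian with σ² = 2Dt; advection only shifts the center.
σ = √(2 × 0.104 × 2240) = 21.6 m.

21.6 m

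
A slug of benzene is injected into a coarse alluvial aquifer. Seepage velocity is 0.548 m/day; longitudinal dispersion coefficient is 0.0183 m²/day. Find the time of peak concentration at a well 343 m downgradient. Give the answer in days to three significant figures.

For the 1D instantaneous-source solution, setting ∂C/∂t = 0 at fixed x gives v²t² + 2Dt − x² = 0, so t = (√(D² + v²x²) − D)/v².
√(D² + v²x²) = √(0.0183² + 0.548² × 343²) = 188.0; v² = 0.300304.
t = (188.0 − 0.0183)/0.300304 = 626 days (vs. the pure-advection estimate x/v = 626 d).

626 days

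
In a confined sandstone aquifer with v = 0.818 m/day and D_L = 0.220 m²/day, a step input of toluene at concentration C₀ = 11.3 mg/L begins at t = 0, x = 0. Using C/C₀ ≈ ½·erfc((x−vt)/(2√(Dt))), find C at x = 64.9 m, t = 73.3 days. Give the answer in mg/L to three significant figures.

2.17 mg/L

For a continuous step input, C/C₀ ≈ ½·erfc((x−vt)/(2√(Dt))).
vt = 0.818 × 73.3 = 59.9594 m and 2√(Dt) = 2√(0.220 × 73.3) = 8.031 m.
Argument (x−vt)/(2√(Dt)) = (64.9 − 59.9594)/8.031 = 0.6152; ½·erfc(0.6152) = 0.1921.
C = 11.3 × 0.1921 = 2.17 mg/L.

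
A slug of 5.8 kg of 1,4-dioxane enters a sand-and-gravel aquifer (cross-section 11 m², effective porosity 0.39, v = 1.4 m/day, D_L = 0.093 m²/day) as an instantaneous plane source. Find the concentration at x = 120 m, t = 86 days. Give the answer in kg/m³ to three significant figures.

0.134 kg/m³

For an instantaneous plane source, C(x,t) = M/(n_e·A·√(4πDt)) · exp(−(x−vt)²/(4Dt)), with n_e·A the pore (flow) area.
Plume center vt = 1.4 × 86 = 120.4 m, so the well at 120 m is 0.4 m upgradient of the peak.
√(4πDt) = 10.03 m, giving peak height M/(n_e·A·√(4πDt)) = 5.8/(0.39 × 11 × 10.03) = 0.1348 kg/m³.
(x−vt)²/(4Dt) = (-0.4)²/(4 × 0.093 × 86) = 0.005001; exp(−0.005001) = 0.9950.
C = 0.1348 × 0.9950 = 0.134 kg/m³.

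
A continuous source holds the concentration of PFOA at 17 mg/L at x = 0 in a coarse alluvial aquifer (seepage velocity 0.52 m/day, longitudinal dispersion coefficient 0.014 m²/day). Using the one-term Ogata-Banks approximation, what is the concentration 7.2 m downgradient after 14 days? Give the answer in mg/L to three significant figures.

9.36 mg/L

For a continuous step input, C/C₀ ≈ ½·erfc((x−vt)/(2√(Dt))).
vt = 0.52 × 14 = 7.28 m and 2√(Dt) = 2√(0.014 × 14) = 0.8854 m.
Argument (x−vt)/(2√(Dt)) = (7.2 − 7.28)/0.8854 = -0.09035; ½·erfc(-0.09035) = 0.5508.
C = 17 × 0.5508 = 9.36 mg/L.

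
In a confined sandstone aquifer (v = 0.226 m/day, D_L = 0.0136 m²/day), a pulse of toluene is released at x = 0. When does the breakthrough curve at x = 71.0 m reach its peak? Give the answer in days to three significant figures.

For the 1D instantaneous-source solution, setting ∂C/∂t = 0 at fixed x gives v²t² + 2Dt − x² = 0, so t = (√(D² + v²x²) − D)/v².
√(D² + v²x²) = √(0.0136² + 0.226² × 71.0²) = 16.05; v² = 0.051076.
t = (16.05 − 0.0136)/0.051076 = 314 days (vs. the pure-advection estimate x/v = 314 d).

314 days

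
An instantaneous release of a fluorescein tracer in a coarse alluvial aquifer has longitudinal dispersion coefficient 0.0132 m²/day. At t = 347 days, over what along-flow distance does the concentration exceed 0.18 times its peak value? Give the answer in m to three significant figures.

11.2 m

The plume is Gaussian with σ = √(2Dt) = √(2 × 0.0132 × 347) = 3.027 m.
C/C_peak = exp(−Δx²/(2σ²)) = 0.18 ⇒ Δx = σ·√(−2 ln 0.18) = 3.027 × 1.852 = 5.606 m.
Width = 2Δx = 11.2 m.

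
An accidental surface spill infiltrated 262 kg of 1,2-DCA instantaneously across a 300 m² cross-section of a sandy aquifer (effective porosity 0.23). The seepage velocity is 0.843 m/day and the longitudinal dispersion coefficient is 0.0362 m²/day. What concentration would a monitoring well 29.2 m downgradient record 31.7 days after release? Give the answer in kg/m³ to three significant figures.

For an instantaneous plane source, C(x,t) = M/(n_e·A·√(4πDt)) · exp(−(x−vt)²/(4Dt)), with n_e·A the pore (flow) area.
Plume center vt = 0.843 × 31.7 = 26.7231 m, so the well at 29.2 m is 2.4769 m downgradient of the peak.
√(4πDt) = 3.797 m, giving peak height M/(n_e·A·√(4πDt)) = 262/(0.23 × 300 × 3.797) = 1.000 kg/m³.
(x−vt)²/(4Dt) = (2.4769)²/(4 × 0.0362 × 31.7) = 1.337; exp(−1.337) = 0.2626.
C = 1.000 × 0.2626 = 0.263 kg/m³.

0.263 kg/m³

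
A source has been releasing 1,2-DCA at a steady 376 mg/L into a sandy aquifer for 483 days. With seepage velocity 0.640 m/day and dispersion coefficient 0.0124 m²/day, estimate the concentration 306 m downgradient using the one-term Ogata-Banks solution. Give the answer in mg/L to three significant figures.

For a continuous step input, C/C₀ ≈ ½·erfc((x−vt)/(2√(Dt))).
vt = 0.640 × 483 = 309.12 m and 2√(Dt) = 2√(0.0124 × 483) = 4.895 m.
Argument (x−vt)/(2√(Dt)) = (306 − 309.12)/4.895 = -0.6374; ½·erfc(-0.6374) = 0.8163.
C = 376 × 0.8163 = 307 mg/L.

307 mg/L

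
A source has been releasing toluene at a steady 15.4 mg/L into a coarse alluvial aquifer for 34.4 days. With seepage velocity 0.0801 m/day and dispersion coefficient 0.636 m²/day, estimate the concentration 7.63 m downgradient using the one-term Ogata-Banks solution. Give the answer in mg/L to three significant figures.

3.55 mg/L

For a continuous step input, C/C₀ ≈ ½·erfc((x−vt)/(2√(Dt))).
vt = 0.0801 × 34.4 = 2.75544 m and 2√(Dt) = 2√(0.636 × 34.4) = 9.355 m.
Argument (x−vt)/(2√(Dt)) = (7.63 − 2.75544)/9.355 = 0.5211; ½·erfc(0.5211) = 0.2306.
C = 15.4 × 0.2306 = 3.55 mg/L.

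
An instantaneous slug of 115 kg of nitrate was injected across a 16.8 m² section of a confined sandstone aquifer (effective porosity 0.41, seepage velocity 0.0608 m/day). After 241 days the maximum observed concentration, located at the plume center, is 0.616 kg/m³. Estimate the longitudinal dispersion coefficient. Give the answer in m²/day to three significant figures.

0.243 m²/day

At the plume center C_max = M/(n_e·A·√(4πDt)), so D = M²/(4πt·(n_e·A·C_max)²).
n_e·A·C_max = 0.41 × 16.8 × 0.616 = 4.243 kg/m.
D = 115²/(4π × 241 × 4.243²) = 0.243 m²/day.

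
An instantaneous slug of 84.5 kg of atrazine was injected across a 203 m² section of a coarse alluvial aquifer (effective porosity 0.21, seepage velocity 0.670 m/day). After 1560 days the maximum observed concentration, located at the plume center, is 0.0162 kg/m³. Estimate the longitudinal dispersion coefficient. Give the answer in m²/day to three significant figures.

0.764 m²/day

At the plume center C_max = M/(n_e·A·√(4πDt)), so D = M²/(4πt·(n_e·A·C_max)²).
n_e·A·C_max = 0.21 × 203 × 0.0162 = 0.6906 kg/m.
D = 84.5²/(4π × 1560 × 0.6906²) = 0.764 m²/day.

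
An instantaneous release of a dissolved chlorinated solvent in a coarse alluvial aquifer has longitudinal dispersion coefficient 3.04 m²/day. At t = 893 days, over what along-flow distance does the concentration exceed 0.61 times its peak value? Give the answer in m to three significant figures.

147 m

The plume is Gaussian with σ = √(2Dt) = √(2 × 3.04 × 893) = 73.68 m.
C/C_peak = exp(−Δx²/(2σ²)) = 0.61 ⇒ Δx = σ·√(−2 ln 0.61) = 73.68 × 0.9943 = 73.26 m.
Width = 2Δx = 147 m.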